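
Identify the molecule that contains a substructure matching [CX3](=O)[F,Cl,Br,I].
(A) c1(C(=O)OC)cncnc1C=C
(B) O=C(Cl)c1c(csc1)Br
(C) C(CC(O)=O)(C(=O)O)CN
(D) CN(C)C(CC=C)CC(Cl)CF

B

[CX3](=O)[F,Cl,Br,I] describes a carbonyl carbon bonded to a halogen (an acyl halide).
(A) has a methyl-ester group (-C(=O)OCH3) but the carbonyl is bonded to -O-C, not to a halogen.
(B) contains an acyl chloride (-C(=O)Cl), which satisfies every atom and bond constraint.
(C) has a carboxylic acid group (-C(=O)OH) but the carbonyl is bonded to -OH, not to a halogen.
(D) has a chloro substituent but the Cl is not on a carbonyl carbon.
So the answer is (B).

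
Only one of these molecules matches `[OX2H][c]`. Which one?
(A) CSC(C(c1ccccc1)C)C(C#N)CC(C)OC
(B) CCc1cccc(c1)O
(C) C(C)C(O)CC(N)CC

B

[OX2H][c] describes a hydroxyl oxygen attached to an aromatic carbon (a phenol).
(A) has a methoxy ether (-OCH3) but the oxygen has H0, not H1.
(B) contains a hydroxyl group (-OH), which satisfies every atom and bond constraint.
(C) has a hydroxyl group (-OH) but the -OH is on an aliphatic carbon, not an aromatic c.
So the answer is (B).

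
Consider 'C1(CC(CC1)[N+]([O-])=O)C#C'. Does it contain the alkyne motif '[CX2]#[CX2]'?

Yes

The pattern [CX2]#[CX2] describes a carbon-carbon triple bond — an alkyne.
The molecule carries an ethynyl group (-C#CH), whose atoms satisfy every constraint of the query, so the pattern matches.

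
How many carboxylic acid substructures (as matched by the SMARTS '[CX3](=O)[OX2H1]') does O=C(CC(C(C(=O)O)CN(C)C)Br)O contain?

2

[CX3](=O)[OX2H1] is the SMARTS for a carboxylic acid: an sp2 carbon double-bonded to O and single-bonded to an -OH oxygen.
The molecule carries 2 separate instances of a carboxylic acid group (-C(=O)OH) meeting every constraint; each maps to a distinct set of atoms, giving 2 matches.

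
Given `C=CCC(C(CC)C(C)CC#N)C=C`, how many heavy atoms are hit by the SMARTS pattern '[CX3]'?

4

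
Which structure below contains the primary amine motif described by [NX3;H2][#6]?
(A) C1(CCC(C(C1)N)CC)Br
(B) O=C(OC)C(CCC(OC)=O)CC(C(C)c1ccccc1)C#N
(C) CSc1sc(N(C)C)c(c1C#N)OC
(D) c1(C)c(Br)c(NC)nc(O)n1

[NX3;H2][#6] describes a trivalent nitrogen with two H attached to carbon (a primary amine).
(A) contains a primary amino group (-NH2), which satisfies every atom and bond constraint.
(B) has a nitrile (-C#N) but the nitrogen is NX1 (triple-bonded), not NX3 with two H.
(C) has a dimethylamino group (-N(CH3)2) but the nitrogen has H0, not H2.
(D) has an N-methylamino group (-NHCH3) but the nitrogen bears two carbons and only one H (H1), not H2.
So the answer is (A).

A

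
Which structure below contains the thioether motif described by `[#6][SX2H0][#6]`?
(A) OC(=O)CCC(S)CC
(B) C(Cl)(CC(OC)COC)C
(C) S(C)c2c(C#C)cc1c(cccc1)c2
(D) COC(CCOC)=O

C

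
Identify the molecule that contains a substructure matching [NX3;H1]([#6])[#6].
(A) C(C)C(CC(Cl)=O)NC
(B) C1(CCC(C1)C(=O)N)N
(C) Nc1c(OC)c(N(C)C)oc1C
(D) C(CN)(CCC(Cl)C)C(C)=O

[NX3;H1]([#6])[#6] describes a trivalent nitrogen with one H, bonded to two carbons (a secondary amine).
(A) contains an N-methylamino group (-NHCH3), which satisfies every atom and bond constraint.
(B) has a primary amide (-C(=O)NH2) but the -C(=O)NH2 nitrogen has H2, not H1.
(C) has a dimethylamino group (-N(CH3)2) but the nitrogen has H0, not H1.
(D) has a primary amino group (-NH2) but the nitrogen has H2 and only one carbon neighbour.
So the answer is (A).

A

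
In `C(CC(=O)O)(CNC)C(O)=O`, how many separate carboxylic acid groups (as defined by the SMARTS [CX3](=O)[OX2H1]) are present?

2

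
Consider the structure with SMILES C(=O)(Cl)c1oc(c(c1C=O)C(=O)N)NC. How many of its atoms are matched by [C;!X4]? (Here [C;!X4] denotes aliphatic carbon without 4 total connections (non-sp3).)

3

The query [C;!X4] means: aliphatic carbon that does not have four total connections.
Check the 15 heavy atoms by environment: 1× o (aromatic, X2) → no; 4× c (aromatic, X3) → no; 3× C (X3) → match; 3× O (X1) → no; 2× N (X3) → no; 1× Cl (X1) → no; 1× C (X4) → no.
That gives 3 matching atoms.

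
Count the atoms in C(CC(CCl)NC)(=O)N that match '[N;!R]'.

2

The query [N;!R] means: aliphatic nitrogen not in a ring.
Check the 9 heavy atoms by environment: 5× C (acyclic) → no; 1× O (acyclic) → no; 2× N (acyclic) → match; 1× Cl (acyclic) → no.
That gives 2 matching atoms.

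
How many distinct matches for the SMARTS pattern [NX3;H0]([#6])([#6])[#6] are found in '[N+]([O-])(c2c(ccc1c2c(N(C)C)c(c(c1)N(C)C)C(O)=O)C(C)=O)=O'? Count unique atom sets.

[NX3;H0]([#6])([#6])[#6] is the SMARTS for a tertiary amine: a trivalent nitrogen with no H, bonded to three carbons.
The molecule carries 2 separate instances of a dimethylamino group (-N(CH3)2) meeting every constraint; each maps to a distinct set of atoms, giving 2 matches.

2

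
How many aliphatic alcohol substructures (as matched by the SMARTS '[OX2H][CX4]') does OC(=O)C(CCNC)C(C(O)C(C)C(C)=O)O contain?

[OX2H][CX4] is the SMARTS for an aliphatic alcohol: a hydroxyl oxygen bound to an sp3 (X4) carbon.
The molecule carries 2 separate instances of a hydroxyl group (-OH) meeting every constraint; each maps to a distinct set of atoms, giving 2 matches.

2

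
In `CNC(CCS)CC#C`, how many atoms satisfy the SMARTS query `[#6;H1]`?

2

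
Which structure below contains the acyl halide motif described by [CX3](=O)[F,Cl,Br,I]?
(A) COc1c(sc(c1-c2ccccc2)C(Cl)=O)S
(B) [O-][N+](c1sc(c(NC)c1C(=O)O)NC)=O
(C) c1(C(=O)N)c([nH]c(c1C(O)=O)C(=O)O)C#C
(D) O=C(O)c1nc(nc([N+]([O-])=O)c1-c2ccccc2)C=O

[CX3](=O)[F,Cl,Br,I] describes a carbonyl carbon bonded to a halogen (an acyl halide).
(A) contains an acyl chloride (-C(=O)Cl), which satisfies every atom and bond constraint.
(B) has a carboxylic acid group (-C(=O)OH) but the carbonyl is bonded to -OH, not to a halogen.
(C) has a carboxylic acid group (-C(=O)OH) but the carbonyl is bonded to -OH, not to a halogen.
(D) has a carboxylic acid group (-C(=O)OH) but the carbonyl is bonded to -OH, not to a halogen.
So the answer is (A).

A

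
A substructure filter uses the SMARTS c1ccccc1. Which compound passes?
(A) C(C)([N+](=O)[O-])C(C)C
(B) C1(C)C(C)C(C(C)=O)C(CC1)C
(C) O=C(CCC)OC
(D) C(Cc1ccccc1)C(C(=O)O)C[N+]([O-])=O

c1ccccc1 describes six aromatic carbons in a ring (a benzene ring).
(A) has a methyl group (-CH3) but no six-membered all-carbon aromatic ring is present.
(B) has a methyl group (-CH3) but no six-membered all-carbon aromatic ring is present.
(C) has a methyl group (-CH3) but no six-membered all-carbon aromatic ring is present.
(D) contains a phenyl ring, which satisfies every atom and bond constraint.
So the answer is (D).

D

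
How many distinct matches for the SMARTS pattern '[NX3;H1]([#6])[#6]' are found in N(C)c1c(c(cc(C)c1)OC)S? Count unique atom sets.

[NX3;H1]([#6])[#6] is the SMARTS for a secondary amine: a trivalent nitrogen with one H, bonded to two carbons.
Exactly one fragment in the molecule meets all constraints, giving 1 match.

1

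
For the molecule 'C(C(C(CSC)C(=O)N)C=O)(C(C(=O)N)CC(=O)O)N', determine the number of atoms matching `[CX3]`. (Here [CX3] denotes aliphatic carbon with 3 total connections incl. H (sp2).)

The query [CX3] means: C with X3: aliphatic carbon with exactly 3 total connections.
Check the 20 heavy atoms by environment: 7× C (X4) → no; 4× C (X3) → match; 4× O (X1) → no; 3× N (X3) → no; 1× O (X2) → no; 1× S (X2) → no.
That gives 4 matching atoms.

4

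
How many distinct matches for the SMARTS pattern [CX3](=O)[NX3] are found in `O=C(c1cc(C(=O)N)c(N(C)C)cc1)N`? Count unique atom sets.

[CX3](=O)[NX3] is the SMARTS for an amide: a carbonyl carbon bonded to a trivalent nitrogen.
The molecule carries 2 separate instances of a primary amide (-C(=O)NH2) meeting every constraint; each maps to a distinct set of atoms, giving 2 matches.

2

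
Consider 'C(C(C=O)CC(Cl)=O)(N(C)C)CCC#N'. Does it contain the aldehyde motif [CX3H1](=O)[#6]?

Yes

The pattern [CX3H1](=O)[#6] describes an sp2 carbon with one H, double-bonded to O and single-bonded to carbon — an aldehyde.
The molecule carries an aldehyde (-CHO), whose atoms satisfy every constraint of the query, so the pattern matches.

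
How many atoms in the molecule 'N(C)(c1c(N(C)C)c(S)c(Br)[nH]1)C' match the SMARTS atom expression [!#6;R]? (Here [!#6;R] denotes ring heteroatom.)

1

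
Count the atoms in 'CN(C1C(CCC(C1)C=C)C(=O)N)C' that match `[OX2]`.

The query [OX2] means: aliphatic oxygen with two total connections — ether, hydroxyl, or ester single-bond O.
Check the 14 heavy atoms by environment: 8× C (X4) → no; 3× C (X3) → no; 1× O (X1) → no; 2× N (X3) → no.
No environment satisfies the query, so 0 matching atoms.

0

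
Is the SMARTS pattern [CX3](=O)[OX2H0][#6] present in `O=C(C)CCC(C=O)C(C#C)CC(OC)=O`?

The pattern [CX3](=O)[OX2H0][#6] describes a carbonyl carbon bonded to an oxygen that is itself bonded to carbon (no H on that O) — an ester.
The molecule carries a methyl-ester group (-C(=O)OCH3), whose atoms satisfy every constraint of the query, so the pattern matches.

Yes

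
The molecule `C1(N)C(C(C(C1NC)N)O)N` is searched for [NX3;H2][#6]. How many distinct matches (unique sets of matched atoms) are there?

[NX3;H2][#6] is the SMARTS for a primary amine: a trivalent nitrogen with two H attached to carbon.
The molecule carries 3 separate instances of a primary amino group (-NH2) meeting every constraint; each maps to a distinct set of atoms, giving 3 matches.

3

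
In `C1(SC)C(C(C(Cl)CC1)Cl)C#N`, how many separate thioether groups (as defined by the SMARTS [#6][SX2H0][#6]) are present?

1

[#6][SX2H0][#6] is the SMARTS for a thioether: an aliphatic sulfur bridging two carbons with no H on the sulfur.
Exactly one fragment in the molecule meets all constraints, giving 1 match.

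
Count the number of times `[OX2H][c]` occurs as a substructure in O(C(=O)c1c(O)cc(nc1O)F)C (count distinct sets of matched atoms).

2

[OX2H][c] is the SMARTS for a phenol: a hydroxyl oxygen attached to an aromatic carbon.
The molecule carries 2 separate instances of a hydroxyl group (-OH) meeting every constraint; each maps to a distinct set of atoms, giving 2 matches.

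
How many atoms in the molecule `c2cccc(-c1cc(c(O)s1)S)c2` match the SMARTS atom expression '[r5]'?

5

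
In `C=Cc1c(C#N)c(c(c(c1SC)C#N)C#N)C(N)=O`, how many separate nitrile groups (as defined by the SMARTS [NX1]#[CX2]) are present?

[NX1]#[CX2] is the SMARTS for a nitrile: a nitrogen triple-bonded to a two-connected carbon.
The molecule carries 3 separate instances of a nitrile (-C#N) meeting every constraint; each maps to a distinct set of atoms, giving 3 matches.

3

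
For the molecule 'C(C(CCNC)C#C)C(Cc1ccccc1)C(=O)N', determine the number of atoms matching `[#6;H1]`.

8

The query [#6;H1] means: any carbon bearing exactly one hydrogen.
Check the 19 heavy atoms by environment: 4× C (H2) → no; 3× C (H1) → match; 1× c (aromatic, H0) → no; 5× c (aromatic, H1) → match; 2× C (H0) → no; 1× O (H0) → no; 1× N (H2) → no; 1× N (H1) → no; 1× C (H3) → no.
Summing the matching environments: 3 + 5 = 8 matching atoms.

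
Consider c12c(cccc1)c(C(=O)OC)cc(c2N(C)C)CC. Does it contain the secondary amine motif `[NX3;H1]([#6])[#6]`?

No

The pattern [NX3;H1]([#6])[#6] describes a trivalent nitrogen with one H, bonded to two carbons — a secondary amine.
The closest candidate here is a dimethylamino group (-N(CH3)2), but the nitrogen has H0, not H1. No other fragment satisfies the full query, so there is no match.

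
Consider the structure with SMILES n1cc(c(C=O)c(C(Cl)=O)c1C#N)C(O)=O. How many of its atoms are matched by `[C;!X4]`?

The query [C;!X4] means: aliphatic carbon that does not have four total connections.
Check the 16 heavy atoms by environment: 1× n (aromatic, X2) → no; 5× c (aromatic, X3) → no; 3× C (X3) → match; 3× O (X1) → no; 1× O (X2) → no; 1× C (X2) → match; 1× N (X1) → no; 1× Cl (X1) → no.
Summing the matching environments: 3 + 1 = 4 matching atoms.

4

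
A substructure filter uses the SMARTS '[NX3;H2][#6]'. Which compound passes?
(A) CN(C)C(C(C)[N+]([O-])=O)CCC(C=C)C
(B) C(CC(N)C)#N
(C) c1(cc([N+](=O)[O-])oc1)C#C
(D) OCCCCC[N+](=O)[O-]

B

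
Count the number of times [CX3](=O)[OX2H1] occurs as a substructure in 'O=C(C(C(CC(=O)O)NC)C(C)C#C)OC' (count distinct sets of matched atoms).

[CX3](=O)[OX2H1] is the SMARTS for a carboxylic acid: an sp2 carbon double-bonded to O and single-bonded to an -OH oxygen.
Exactly one fragment in the molecule meets all constraints, giving 1 match.

1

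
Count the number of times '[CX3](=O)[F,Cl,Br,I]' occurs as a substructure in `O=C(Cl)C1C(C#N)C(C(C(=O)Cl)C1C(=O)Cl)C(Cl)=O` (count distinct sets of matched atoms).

[CX3](=O)[F,Cl,Br,I] is the SMARTS for an acyl halide: a carbonyl carbon bonded to a halogen.
The molecule carries 4 separate instances of an acyl chloride (-C(=O)Cl) meeting every constraint; each maps to a distinct set of atoms, giving 4 matches.

4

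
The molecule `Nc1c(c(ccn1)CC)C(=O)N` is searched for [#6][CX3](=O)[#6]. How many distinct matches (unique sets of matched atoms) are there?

[#6][CX3](=O)[#6] is the SMARTS for a ketone: a carbonyl carbon (no H) flanked by two carbons.
The molecule has a primary amide (-C(=O)NH2), but one neighbour of the carbonyl carbon is N, not C; nothing else fits, so there are 0 matches.

0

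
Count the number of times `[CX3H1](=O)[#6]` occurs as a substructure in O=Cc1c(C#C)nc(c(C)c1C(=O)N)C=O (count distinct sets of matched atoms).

[CX3H1](=O)[#6] is the SMARTS for an aldehyde: an sp2 carbon with one H, double-bonded to O and single-bonded to carbon.
The molecule carries 2 separate instances of an aldehyde (-CHO) meeting every constraint; each maps to a distinct set of atoms, giving 2 matches.

2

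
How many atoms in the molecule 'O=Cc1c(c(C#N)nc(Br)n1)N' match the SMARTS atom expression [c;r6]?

4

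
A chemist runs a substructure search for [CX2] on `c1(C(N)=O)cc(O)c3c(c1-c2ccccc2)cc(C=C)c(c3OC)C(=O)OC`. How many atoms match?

0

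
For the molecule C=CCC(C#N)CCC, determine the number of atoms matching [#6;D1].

The query [#6;D1] means: carbon bonded to exactly one heavy atom.
Check the 9 heavy atoms by environment: 5× C (D2) → no; 1× C (D3) → no; 1× N (D1) → no; 2× C (D1) → match.
That gives 2 matching atoms.

2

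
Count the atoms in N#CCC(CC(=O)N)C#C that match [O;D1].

The query [O;D1] means: aliphatic oxygen bonded to exactly one heavy atom.
Check the 10 heavy atoms by environment: 4× C (D2) → no; 2× C (D3) → no; 1× C (D1) → no; 2× N (D1) → no; 1× O (D1) → match.
That gives 1 matching atom.

1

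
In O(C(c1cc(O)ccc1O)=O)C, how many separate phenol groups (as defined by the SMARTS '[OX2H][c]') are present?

2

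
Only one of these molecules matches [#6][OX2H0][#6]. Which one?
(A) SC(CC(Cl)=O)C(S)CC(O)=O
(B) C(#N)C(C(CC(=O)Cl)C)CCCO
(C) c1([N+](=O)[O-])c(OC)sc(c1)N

[#6][OX2H0][#6] describes an aliphatic oxygen bridging two carbons with no H on the oxygen (an ether).
(A) has a carboxylic acid group (-C(=O)OH) but the -OH oxygen has H1; the =O is OX1, not OX2.
(B) has a hydroxyl group (-OH) but the oxygen has H1, not H0 bridging two carbons.
(C) contains a methoxy ether (-OCH3), which satisfies every atom and bond constraint.
So the answer is (C).

C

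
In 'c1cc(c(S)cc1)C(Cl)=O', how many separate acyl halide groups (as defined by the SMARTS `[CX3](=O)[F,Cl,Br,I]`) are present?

1

[CX3](=O)[F,Cl,Br,I] is the SMARTS for an acyl halide: a carbonyl carbon bonded to a halogen.
Exactly one fragment in the molecule meets all constraints, giving 1 match.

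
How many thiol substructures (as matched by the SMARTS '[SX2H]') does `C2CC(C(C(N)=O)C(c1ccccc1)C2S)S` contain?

2

[SX2H] is the SMARTS for a thiol: an aliphatic sulfur with two connections, one being H.
The molecule carries 2 separate instances of a thiol (-SH) meeting every constraint; each maps to a distinct set of atoms, giving 2 matches.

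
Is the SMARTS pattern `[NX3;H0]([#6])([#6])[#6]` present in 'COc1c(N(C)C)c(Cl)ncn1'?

Yes

The pattern [NX3;H0]([#6])([#6])[#6] describes a trivalent nitrogen with no H, bonded to three carbons — a tertiary amine.
The molecule carries a dimethylamino group (-N(CH3)2), whose atoms satisfy every constraint of the query, so the pattern matches.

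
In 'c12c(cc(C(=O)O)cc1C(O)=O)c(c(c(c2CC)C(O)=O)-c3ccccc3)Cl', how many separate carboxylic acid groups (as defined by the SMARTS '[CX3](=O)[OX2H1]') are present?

[CX3](=O)[OX2H1] is the SMARTS for a carboxylic acid: an sp2 carbon double-bonded to O and single-bonded to an -OH oxygen.
The molecule carries 3 separate instances of a carboxylic acid group (-C(=O)OH) meeting every constraint; each maps to a distinct set of atoms, giving 3 matches.

3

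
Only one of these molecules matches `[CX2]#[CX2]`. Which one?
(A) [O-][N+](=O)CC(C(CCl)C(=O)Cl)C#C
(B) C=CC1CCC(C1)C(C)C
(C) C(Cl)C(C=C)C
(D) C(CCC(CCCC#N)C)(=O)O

[CX2]#[CX2] describes a carbon-carbon triple bond (an alkyne).
(A) contains an ethynyl group (-C#CH), which satisfies every atom and bond constraint.
(B) has a vinyl group (-CH=CH2) but the C=C is a double bond; both carbons are CX3, not CX2.
(C) has a vinyl group (-CH=CH2) but the C=C is a double bond; both carbons are CX3, not CX2.
(D) has a nitrile (-C#N) but the triple bond is C#N, not C#C.
So the answer is (A).

A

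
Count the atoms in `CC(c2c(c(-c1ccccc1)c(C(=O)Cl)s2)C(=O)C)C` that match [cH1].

The query [cH1] means: aromatic carbon bearing exactly one hydrogen.
Check the 20 heavy atoms by environment: 1× s (aromatic, H0) → no; 5× c (aromatic, H0) → no; 2× C (H0) → no; 2× O (H0) → no; 3× C (H3) → no; 5× c (aromatic, H1) → match; 1× Cl (H0) → no; 1× C (H1) → no.
That gives 5 matching atoms.

5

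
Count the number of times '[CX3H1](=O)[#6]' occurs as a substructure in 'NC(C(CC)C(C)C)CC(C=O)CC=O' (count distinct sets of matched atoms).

[CX3H1](=O)[#6] is the SMARTS for an aldehyde: an sp2 carbon with one H, double-bonded to O and single-bonded to carbon.
The molecule carries 2 separate instances of an aldehyde (-CHO) meeting every constraint; each maps to a distinct set of atoms, giving 2 matches.

2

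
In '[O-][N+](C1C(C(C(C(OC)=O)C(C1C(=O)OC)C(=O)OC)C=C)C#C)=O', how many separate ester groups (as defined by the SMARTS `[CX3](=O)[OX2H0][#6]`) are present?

[CX3](=O)[OX2H0][#6] is the SMARTS for an ester: a carbonyl carbon bonded to an oxygen that is itself bonded to carbon (no H on that O).
The molecule carries 3 separate instances of a methyl-ester group (-C(=O)OCH3) meeting every constraint; each maps to a distinct set of atoms, giving 3 matches.

3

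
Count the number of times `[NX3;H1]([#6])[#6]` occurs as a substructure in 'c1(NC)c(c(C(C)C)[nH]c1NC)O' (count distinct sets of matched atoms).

2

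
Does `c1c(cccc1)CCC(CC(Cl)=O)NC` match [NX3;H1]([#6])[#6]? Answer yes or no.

Yes

The pattern [NX3;H1]([#6])[#6] describes a trivalent nitrogen with one H, bonded to two carbons — a secondary amine.
The molecule carries an N-methylamino group (-NHCH3), whose atoms satisfy every constraint of the query, so the pattern matches.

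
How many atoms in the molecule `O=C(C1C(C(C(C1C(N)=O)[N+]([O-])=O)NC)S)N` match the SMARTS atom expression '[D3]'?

8

The query [D3] means: atom with exactly three heavy-atom neighbours.
Check the 17 heavy atoms by environment: 7× C (D3) → match; 3× O (D1) → no; 2× N (D1) → no; 1× S (D1) → no; 1× N (charge +1, D3) → match; 1× O (charge -1, D1) → no; 1× N (D2) → no; 1× C (D1) → no.
Summing the matching environments: 7 + 1 = 8 matching atoms.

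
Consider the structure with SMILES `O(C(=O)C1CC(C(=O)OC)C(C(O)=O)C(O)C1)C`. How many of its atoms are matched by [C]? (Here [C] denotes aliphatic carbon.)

11

Check the 18 heavy atoms by environment: 11× C → match; 7× O → no.
That gives 11 matching atoms.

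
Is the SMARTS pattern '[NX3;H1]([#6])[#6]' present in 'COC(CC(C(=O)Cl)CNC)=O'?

Yes

The pattern [NX3;H1]([#6])[#6] describes a trivalent nitrogen with one H, bonded to two carbons — a secondary amine.
The molecule carries an N-methylamino group (-NHCH3), whose atoms satisfy every constraint of the query, so the pattern matches.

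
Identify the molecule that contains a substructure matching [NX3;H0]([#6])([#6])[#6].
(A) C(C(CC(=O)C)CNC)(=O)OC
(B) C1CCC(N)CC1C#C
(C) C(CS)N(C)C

C

[NX3;H0]([#6])([#6])[#6] describes a trivalent nitrogen with no H, bonded to three carbons (a tertiary amine).
(A) has an N-methylamino group (-NHCH3) but the nitrogen still has one H (H1), not H0.
(B) has a primary amino group (-NH2) but the nitrogen has H2, not H0 with three carbons.
(C) contains a dimethylamino group (-N(CH3)2), which satisfies every atom and bond constraint.
So the answer is (C).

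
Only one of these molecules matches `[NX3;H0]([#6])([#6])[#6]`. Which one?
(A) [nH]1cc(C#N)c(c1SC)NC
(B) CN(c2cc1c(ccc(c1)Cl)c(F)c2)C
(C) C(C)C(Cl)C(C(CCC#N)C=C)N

B

[NX3;H0]([#6])([#6])[#6] describes a trivalent nitrogen with no H, bonded to three carbons (a tertiary amine).
(A) has an N-methylamino group (-NHCH3) but the nitrogen still has one H (H1), not H0.
(B) contains a dimethylamino group (-N(CH3)2), which satisfies every atom and bond constraint.
(C) has a primary amino group (-NH2) but the nitrogen has H2, not H0 with three carbons.
So the answer is (B).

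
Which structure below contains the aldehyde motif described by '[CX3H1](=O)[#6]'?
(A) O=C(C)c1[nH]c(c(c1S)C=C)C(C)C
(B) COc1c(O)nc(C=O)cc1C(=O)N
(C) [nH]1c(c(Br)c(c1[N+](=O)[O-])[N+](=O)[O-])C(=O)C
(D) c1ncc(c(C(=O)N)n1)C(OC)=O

[CX3H1](=O)[#6] describes an sp2 carbon with one H, double-bonded to O and single-bonded to carbon (an aldehyde).
(A) has an acetyl/ketone group (-C(=O)CH3) but the carbonyl carbon has H0 (two carbon neighbours), not H1.
(B) contains an aldehyde (-CHO), which satisfies every atom and bond constraint.
(C) has an acetyl/ketone group (-C(=O)CH3) but the carbonyl carbon has H0 (two carbon neighbours), not H1.
(D) has a methyl-ester group (-C(=O)OCH3) but the carbonyl carbon has H0, not H1.
So the answer is (B).

B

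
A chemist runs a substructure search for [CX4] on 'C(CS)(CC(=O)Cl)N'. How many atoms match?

Check the 8 heavy atoms by environment: 3× C (X4) → match; 1× S (X2) → no; 1× N (X3) → no; 1× C (X3) → no; 1× O (X1) → no; 1× Cl (X1) → no.
That gives 3 matching atoms.

3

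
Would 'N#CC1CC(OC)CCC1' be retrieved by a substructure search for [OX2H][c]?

No

The pattern [OX2H][c] describes a hydroxyl oxygen attached to an aromatic carbon — a phenol.
The closest candidate here is a methoxy ether (-OCH3), but the oxygen has H0, not H1. No other fragment satisfies the full query, so there is no match.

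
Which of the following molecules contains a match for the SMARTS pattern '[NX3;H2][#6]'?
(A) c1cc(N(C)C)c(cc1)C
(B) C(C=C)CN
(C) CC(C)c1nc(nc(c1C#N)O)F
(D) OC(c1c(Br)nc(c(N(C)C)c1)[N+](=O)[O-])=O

[NX3;H2][#6] describes a trivalent nitrogen with two H attached to carbon (a primary amine).
(A) has a dimethylamino group (-N(CH3)2) but the nitrogen has H0, not H2.
(B) contains a primary amino group (-NH2), which satisfies every atom and bond constraint.
(C) has a nitrile (-C#N) but the nitrogen is NX1 (triple-bonded), not NX3 with two H.
(D) has a dimethylamino group (-N(CH3)2) but the nitrogen has H0, not H2.
So the answer is (B).

B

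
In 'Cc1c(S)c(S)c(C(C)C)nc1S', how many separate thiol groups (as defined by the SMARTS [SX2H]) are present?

3

[SX2H] is the SMARTS for a thiol: an aliphatic sulfur with two connections, one being H.
The molecule carries 3 separate instances of a thiol (-SH) meeting every constraint; each maps to a distinct set of atoms, giving 3 matches.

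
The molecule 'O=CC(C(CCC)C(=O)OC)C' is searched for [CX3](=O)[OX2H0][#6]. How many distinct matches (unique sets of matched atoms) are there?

1

[CX3](=O)[OX2H0][#6] is the SMARTS for an ester: a carbonyl carbon bonded to an oxygen that is itself bonded to carbon (no H on that O).
Exactly one fragment in the molecule meets all constraints, giving 1 match.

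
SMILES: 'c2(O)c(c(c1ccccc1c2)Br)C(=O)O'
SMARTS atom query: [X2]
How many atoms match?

The query [X2] means: any atom with exactly two total connections (bonds + H).
Check the 15 heavy atoms by environment: 10× c (aromatic, X3) → no; 1× Br (X1) → no; 2× O (X2) → match; 1× C (X3) → no; 1× O (X1) → no.
That gives 2 matching atoms.

2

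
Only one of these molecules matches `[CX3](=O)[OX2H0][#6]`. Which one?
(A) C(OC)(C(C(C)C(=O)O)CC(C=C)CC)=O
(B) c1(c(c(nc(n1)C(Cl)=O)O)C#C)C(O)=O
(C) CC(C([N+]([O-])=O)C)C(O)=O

A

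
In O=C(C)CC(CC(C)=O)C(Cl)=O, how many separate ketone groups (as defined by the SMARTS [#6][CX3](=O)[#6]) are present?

[#6][CX3](=O)[#6] is the SMARTS for a ketone: a carbonyl carbon (no H) flanked by two carbons.
The molecule carries 2 separate instances of an acetyl/ketone group (-C(=O)CH3) meeting every constraint; each maps to a distinct set of atoms, giving 2 matches.

2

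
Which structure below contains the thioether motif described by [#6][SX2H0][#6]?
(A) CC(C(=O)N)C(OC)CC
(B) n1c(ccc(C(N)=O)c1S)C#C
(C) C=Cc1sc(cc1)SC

C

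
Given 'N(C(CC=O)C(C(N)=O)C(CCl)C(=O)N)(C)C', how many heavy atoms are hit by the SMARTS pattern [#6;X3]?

3

Check the 17 heavy atoms by environment: 7× C (X4) → no; 3× C (X3) → match; 3× O (X1) → no; 3× N (X3) → no; 1× Cl (X1) → no.
That gives 3 matching atoms.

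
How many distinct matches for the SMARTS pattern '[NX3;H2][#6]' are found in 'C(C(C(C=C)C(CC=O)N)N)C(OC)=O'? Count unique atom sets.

2

[NX3;H2][#6] is the SMARTS for a primary amine: a trivalent nitrogen with two H attached to carbon.
The molecule carries 2 separate instances of a primary amino group (-NH2) meeting every constraint; each maps to a distinct set of atoms, giving 2 matches.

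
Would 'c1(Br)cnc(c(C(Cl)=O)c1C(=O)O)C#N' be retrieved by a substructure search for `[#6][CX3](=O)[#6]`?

No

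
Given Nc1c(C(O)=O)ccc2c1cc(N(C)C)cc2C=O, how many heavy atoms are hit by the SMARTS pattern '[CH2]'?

0

The query [CH2] means: aliphatic carbon with exactly two hydrogens.
Check the 19 heavy atoms by environment: 6× c (aromatic, H0) → no; 4× c (aromatic, H1) → no; 1× C (H1) → no; 2× O (H0) → no; 1× N (H0) → no; 2× C (H3) → no; 1× N (H2) → no; 1× C (H0) → no; 1× O (H1) → no.
No environment satisfies the query, so 0 matching atoms.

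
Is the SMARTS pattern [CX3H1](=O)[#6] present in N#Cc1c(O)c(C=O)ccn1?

Yes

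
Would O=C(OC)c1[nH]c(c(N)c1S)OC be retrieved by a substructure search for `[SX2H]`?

The pattern [SX2H] describes an aliphatic sulfur with two connections, one being H — a thiol.
The molecule carries a thiol (-SH), whose atoms satisfy every constraint of the query, so the pattern matches.

Yes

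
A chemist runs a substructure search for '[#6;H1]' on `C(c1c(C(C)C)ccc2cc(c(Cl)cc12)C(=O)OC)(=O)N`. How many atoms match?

5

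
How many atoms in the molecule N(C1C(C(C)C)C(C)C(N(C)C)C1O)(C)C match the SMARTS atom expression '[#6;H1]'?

The query [#6;H1] means: any carbon bearing exactly one hydrogen.
Check the 16 heavy atoms by environment: 6× C (H1) → match; 7× C (H3) → no; 1× O (H1) → no; 2× N (H0) → no.
That gives 6 matching atoms.

6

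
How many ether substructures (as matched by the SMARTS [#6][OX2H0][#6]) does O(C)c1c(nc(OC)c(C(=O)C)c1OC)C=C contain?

[#6][OX2H0][#6] is the SMARTS for an ether: an aliphatic oxygen bridging two carbons with no H on the oxygen.
The molecule carries 3 separate instances of a methoxy ether (-OCH3) meeting every constraint; each maps to a distinct set of atoms, giving 3 matches.

3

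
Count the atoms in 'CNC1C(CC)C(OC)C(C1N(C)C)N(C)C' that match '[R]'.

Check the 17 heavy atoms by environment: 5× C (in 5-ring) → match; 3× N (acyclic) → no; 8× C (acyclic) → no; 1× O (acyclic) → no.
That gives 5 matching atoms.

5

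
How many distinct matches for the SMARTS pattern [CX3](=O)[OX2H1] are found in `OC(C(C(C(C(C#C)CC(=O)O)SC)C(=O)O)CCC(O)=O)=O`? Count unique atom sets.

4

[CX3](=O)[OX2H1] is the SMARTS for a carboxylic acid: an sp2 carbon double-bonded to O and single-bonded to an -OH oxygen.
The molecule carries 4 separate instances of a carboxylic acid group (-C(=O)OH) meeting every constraint; each maps to a distinct set of atoms, giving 4 matches.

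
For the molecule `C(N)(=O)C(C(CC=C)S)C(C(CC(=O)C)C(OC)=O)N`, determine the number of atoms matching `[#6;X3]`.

The query [#6;X3] means: any carbon (aromatic or not) with three total connections.
Check the 20 heavy atoms by environment: 8× C (X4) → no; 2× N (X3) → no; 5× C (X3) → match; 3× O (X1) → no; 1× S (X2) → no; 1× O (X2) → no.
That gives 5 matching atoms.

5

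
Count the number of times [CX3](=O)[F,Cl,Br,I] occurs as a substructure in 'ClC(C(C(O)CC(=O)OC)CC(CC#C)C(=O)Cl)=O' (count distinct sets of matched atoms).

2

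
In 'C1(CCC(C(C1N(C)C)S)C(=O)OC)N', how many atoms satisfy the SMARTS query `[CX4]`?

9

The query [CX4] means: C with X4: aliphatic carbon with exactly 4 total connections (bonds + H).
Check the 15 heavy atoms by environment: 9× C (X4) → match; 1× S (X2) → no; 1× C (X3) → no; 1× O (X1) → no; 1× O (X2) → no; 2× N (X3) → no.
That gives 9 matching atoms.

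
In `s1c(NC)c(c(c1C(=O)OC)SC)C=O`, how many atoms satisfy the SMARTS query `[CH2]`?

The query [CH2] means: aliphatic carbon with exactly two hydrogens.
Check the 15 heavy atoms by environment: 1× s (aromatic, H0) → no; 4× c (aromatic, H0) → no; 1× N (H1) → no; 3× C (H3) → no; 1× C (H0) → no; 3× O (H0) → no; 1× S (H0) → no; 1× C (H1) → no.
No environment satisfies the query, so 0 matching atoms.

0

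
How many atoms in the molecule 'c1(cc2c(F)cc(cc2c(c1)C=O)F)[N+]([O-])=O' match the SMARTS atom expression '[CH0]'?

0

The query [CH0] means: aliphatic carbon with no attached hydrogen.
Check the 17 heavy atoms by environment: 6× c (aromatic, H0) → no; 4× c (aromatic, H1) → no; 1× N (charge +1, H0) → no; 1× O (charge -1, H0) → no; 2× O (H0) → no; 1× C (H1) → no; 2× F (H0) → no.
No environment satisfies the query, so 0 matching atoms.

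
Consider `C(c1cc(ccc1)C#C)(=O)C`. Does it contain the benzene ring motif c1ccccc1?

The pattern c1ccccc1 describes six aromatic carbons in a ring — a benzene ring.
The required atom environment is present in the molecule, so the pattern matches.

Yes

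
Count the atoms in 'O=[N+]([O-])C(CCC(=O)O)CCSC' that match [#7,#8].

5

The query [#7,#8] means: nitrogen or oxygen (comma = OR).
Check the 13 heavy atoms by environment: 7× C → no; 3× O → match; 1× N (charge +1) → match; 1× O (charge -1) → match; 1× S → no.
Summing the matching environments: 3 + 1 + 1 = 5 matching atoms.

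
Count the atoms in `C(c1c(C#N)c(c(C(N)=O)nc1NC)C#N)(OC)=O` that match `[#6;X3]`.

7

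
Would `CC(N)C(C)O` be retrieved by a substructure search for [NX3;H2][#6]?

The pattern [NX3;H2][#6] describes a trivalent nitrogen with two H attached to carbon — a primary amine.
The molecule carries a primary amino group (-NH2), whose atoms satisfy every constraint of the query, so the pattern matches.

Yes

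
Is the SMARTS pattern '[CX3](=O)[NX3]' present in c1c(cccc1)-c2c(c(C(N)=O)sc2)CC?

Yes

The pattern [CX3](=O)[NX3] describes a carbonyl carbon bonded to a trivalent nitrogen — an amide.
The molecule carries a primary amide (-C(=O)NH2), whose atoms satisfy every constraint of the query, so the pattern matches.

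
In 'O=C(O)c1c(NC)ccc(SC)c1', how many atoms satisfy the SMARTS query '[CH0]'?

The query [CH0] means: aliphatic carbon with no attached hydrogen.
Check the 13 heavy atoms by environment: 3× c (aromatic, H0) → no; 3× c (aromatic, H1) → no; 1× S (H0) → no; 2× C (H3) → no; 1× N (H1) → no; 1× C (H0) → match; 1× O (H0) → no; 1× O (H1) → no.
That gives 1 matching atom.

1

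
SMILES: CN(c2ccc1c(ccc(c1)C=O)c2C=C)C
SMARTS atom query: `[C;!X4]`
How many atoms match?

3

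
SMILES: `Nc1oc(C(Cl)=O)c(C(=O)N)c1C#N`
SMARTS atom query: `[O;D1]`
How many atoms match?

The query [O;D1] means: aliphatic oxygen bonded to exactly one heavy atom.
Check the 14 heavy atoms by environment: 1× o (aromatic, D2) → no; 4× c (aromatic, D3) → no; 1× C (D2) → no; 3× N (D1) → no; 2× C (D3) → no; 2× O (D1) → match; 1× Cl (D1) → no.
That gives 2 matching atoms.

2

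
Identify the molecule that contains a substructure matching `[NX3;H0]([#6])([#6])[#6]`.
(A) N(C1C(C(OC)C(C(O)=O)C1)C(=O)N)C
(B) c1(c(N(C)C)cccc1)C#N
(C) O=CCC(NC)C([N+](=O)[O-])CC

B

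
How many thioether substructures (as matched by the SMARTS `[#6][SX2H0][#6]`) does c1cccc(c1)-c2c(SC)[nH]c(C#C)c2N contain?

1

[#6][SX2H0][#6] is the SMARTS for a thioether: an aliphatic sulfur bridging two carbons with no H on the sulfur.
Exactly one fragment in the molecule meets all constraints, giving 1 match.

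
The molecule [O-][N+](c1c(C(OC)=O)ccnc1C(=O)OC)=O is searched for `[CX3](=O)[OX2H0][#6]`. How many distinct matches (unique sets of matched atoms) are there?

2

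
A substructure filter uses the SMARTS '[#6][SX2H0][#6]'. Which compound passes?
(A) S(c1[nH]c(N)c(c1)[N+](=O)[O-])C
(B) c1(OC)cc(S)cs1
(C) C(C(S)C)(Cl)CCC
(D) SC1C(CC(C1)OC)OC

A

[#6][SX2H0][#6] describes an aliphatic sulfur bridging two carbons with no H on the sulfur (a thioether).
(A) contains a methylthio ether (-SCH3), which satisfies every atom and bond constraint.
(B) has a methoxy ether (-OCH3) but the bridging atom is O, not S.
(C) has a thiol (-SH) but the sulfur has H1, not H0 bridging two carbons.
(D) has a methoxy ether (-OCH3) but the bridging atom is O, not S.
So the answer is (A).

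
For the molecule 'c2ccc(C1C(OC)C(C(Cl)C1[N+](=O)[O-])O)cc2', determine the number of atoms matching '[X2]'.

2

The query [X2] means: any atom with exactly two total connections (bonds + H).
Check the 18 heavy atoms by environment: 6× C (X4) → no; 2× O (X2) → match; 1× Cl (X1) → no; 1× N (charge +1, X3) → no; 1× O (charge -1, X1) → no; 1× O (X1) → no; 6× c (aromatic, X3) → no.
That gives 2 matching atoms.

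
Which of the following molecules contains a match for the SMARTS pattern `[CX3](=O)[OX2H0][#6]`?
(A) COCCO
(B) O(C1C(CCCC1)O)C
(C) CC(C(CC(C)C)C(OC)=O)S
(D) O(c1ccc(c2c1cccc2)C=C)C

[CX3](=O)[OX2H0][#6] describes a carbonyl carbon bonded to an oxygen that is itself bonded to carbon (no H on that O) (an ester).
(A) has a methoxy ether (-OCH3) but the ether oxygen is not adjacent to a C=O carbon.
(B) has a methoxy ether (-OCH3) but the ether oxygen is not adjacent to a C=O carbon.
(C) contains a methyl-ester group (-C(=O)OCH3), which satisfies every atom and bond constraint.
(D) has a methoxy ether (-OCH3) but the ether oxygen is not adjacent to a C=O carbon.
So the answer is (C).

C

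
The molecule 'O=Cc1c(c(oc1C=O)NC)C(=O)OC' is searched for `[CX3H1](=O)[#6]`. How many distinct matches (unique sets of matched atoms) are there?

[CX3H1](=O)[#6] is the SMARTS for an aldehyde: an sp2 carbon with one H, double-bonded to O and single-bonded to carbon.
The molecule carries 2 separate instances of an aldehyde (-CHO) meeting every constraint; each maps to a distinct set of atoms, giving 2 matches.

2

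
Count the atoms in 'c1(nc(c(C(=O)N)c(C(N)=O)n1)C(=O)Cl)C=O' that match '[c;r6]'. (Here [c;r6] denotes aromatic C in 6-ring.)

4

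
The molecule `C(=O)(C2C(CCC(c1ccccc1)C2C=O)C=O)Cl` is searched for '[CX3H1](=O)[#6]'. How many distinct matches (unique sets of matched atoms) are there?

2

[CX3H1](=O)[#6] is the SMARTS for an aldehyde: an sp2 carbon with one H, double-bonded to O and single-bonded to carbon.
The molecule carries 2 separate instances of an aldehyde (-CHO) meeting every constraint; each maps to a distinct set of atoms, giving 2 matches.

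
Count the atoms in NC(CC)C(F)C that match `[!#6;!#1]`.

2

Check the 7 heavy atoms by environment: 5× C → no; 1× F → match; 1× N → match.
Summing the matching environments: 1 + 1 = 2 matching atoms.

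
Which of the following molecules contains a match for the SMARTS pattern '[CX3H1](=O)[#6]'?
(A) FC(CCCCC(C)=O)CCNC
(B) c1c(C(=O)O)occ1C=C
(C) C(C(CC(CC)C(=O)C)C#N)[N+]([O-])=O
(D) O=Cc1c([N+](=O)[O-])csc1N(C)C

D

[CX3H1](=O)[#6] describes an sp2 carbon with one H, double-bonded to O and single-bonded to carbon (an aldehyde).
(A) has an acetyl/ketone group (-C(=O)CH3) but the carbonyl carbon has H0 (two carbon neighbours), not H1.
(B) has a carboxylic acid group (-C(=O)OH) but the carbonyl carbon has H0 and is bonded to O, not H1.
(C) has an acetyl/ketone group (-C(=O)CH3) but the carbonyl carbon has H0 (two carbon neighbours), not H1.
(D) contains an aldehyde (-CHO), which satisfies every atom and bond constraint.
So the answer is (D).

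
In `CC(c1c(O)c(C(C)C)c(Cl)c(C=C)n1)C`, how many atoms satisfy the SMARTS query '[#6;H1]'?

The query [#6;H1] means: any carbon bearing exactly one hydrogen.
Check the 16 heavy atoms by environment: 1× n (aromatic, H0) → no; 5× c (aromatic, H0) → no; 3× C (H1) → match; 4× C (H3) → no; 1× C (H2) → no; 1× O (H1) → no; 1× Cl (H0) → no.
That gives 3 matching atoms.

3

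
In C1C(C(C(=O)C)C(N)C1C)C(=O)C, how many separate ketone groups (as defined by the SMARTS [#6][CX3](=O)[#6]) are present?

2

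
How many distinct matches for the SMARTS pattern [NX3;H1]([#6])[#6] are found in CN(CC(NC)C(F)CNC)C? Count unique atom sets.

2

[NX3;H1]([#6])[#6] is the SMARTS for a secondary amine: a trivalent nitrogen with one H, bonded to two carbons.
The molecule carries 2 separate instances of an N-methylamino group (-NHCH3) meeting every constraint; each maps to a distinct set of atoms, giving 2 matches.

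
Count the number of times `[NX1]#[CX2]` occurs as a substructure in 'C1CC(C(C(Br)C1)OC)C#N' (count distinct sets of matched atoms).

[NX1]#[CX2] is the SMARTS for a nitrile: a nitrogen triple-bonded to a two-connected carbon.
Exactly one fragment in the molecule meets all constraints, giving 1 match.

1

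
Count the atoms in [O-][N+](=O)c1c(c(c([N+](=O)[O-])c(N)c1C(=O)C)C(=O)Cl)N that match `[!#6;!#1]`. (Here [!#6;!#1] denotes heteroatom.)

11

The query [!#6;!#1] means: not carbon and not hydrogen — any heteroatom.
Check the 20 heavy atoms by environment: 6× c (aromatic) → no; 2× N → match; 2× N (charge +1) → match; 2× O (charge -1) → match; 4× O → match; 3× C → no; 1× Cl → match.
Summing the matching environments: 2 + 2 + 2 + 4 + 1 = 11 matching atoms.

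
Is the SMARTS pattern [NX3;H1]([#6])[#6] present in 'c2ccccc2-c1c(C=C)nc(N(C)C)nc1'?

No

The pattern [NX3;H1]([#6])[#6] describes a trivalent nitrogen with one H, bonded to two carbons — a secondary amine.
The closest candidate here is a dimethylamino group (-N(CH3)2), but the nitrogen has H0, not H1. No other fragment satisfies the full query, so there is no match.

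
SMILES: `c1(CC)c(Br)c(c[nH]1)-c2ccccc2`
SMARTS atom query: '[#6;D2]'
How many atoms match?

7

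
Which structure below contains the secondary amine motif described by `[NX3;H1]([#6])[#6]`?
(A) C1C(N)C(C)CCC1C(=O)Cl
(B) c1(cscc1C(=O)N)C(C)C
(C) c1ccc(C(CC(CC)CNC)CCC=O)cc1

C

[NX3;H1]([#6])[#6] describes a trivalent nitrogen with one H, bonded to two carbons (a secondary amine).
(A) has a primary amino group (-NH2) but the nitrogen has H2 and only one carbon neighbour.
(B) has a primary amide (-C(=O)NH2) but the -C(=O)NH2 nitrogen has H2, not H1.
(C) contains an N-methylamino group (-NHCH3), which satisfies every atom and bond constraint.
So the answer is (C).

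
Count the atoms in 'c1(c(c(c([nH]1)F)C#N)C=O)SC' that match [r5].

5

The query [r5] means: r5 matches atoms in a five-membered ring.
Check the 12 heavy atoms by environment: 1× n (aromatic, in 5-ring) → match; 4× c (aromatic, in 5-ring) → match; 3× C (acyclic) → no; 1× O (acyclic) → no; 1× S (acyclic) → no; 1× N (acyclic) → no; 1× F (acyclic) → no.
Summing the matching environments: 1 + 4 = 5 matching atoms.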